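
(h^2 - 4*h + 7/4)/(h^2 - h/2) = (h - 7/2)/h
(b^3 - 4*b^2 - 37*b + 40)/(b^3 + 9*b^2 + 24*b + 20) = (b^2 - 9*b + 8)/(b^2 + 4*b + 4)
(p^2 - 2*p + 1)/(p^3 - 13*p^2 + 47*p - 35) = (p - 1)/(p^2 - 12*p + 35)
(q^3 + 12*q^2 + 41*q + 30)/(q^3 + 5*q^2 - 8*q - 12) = (q + 5)/(q - 2)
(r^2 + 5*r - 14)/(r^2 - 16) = (r^2 + 5*r - 14)/(r^2 - 16)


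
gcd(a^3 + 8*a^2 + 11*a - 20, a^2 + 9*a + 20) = a^2 + 9*a + 20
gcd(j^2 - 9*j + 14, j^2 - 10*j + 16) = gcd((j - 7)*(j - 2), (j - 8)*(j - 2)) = j - 2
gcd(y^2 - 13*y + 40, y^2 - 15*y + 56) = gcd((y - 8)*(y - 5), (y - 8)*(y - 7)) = y - 8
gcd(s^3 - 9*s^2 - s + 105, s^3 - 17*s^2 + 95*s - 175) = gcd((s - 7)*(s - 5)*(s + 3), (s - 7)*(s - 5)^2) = s^2 - 12*s + 35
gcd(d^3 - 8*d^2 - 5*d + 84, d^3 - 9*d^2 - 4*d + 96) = d^2 - d - 12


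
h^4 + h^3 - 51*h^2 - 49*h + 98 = (h - 7)*(h - 1)*(h + 2)*(h + 7)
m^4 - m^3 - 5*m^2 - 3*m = m*(m - 3)*(m + 1)^2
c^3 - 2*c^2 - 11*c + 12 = (c - 4)*(c - 1)*(c + 3)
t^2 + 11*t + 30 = (t + 5)*(t + 6)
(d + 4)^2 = d^2 + 8*d + 16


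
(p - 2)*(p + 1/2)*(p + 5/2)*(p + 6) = p^4 + 7*p^3 + 5*p^2/4 - 31*p - 15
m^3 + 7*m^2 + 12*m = m*(m + 3)*(m + 4)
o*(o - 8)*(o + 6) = o^3 - 2*o^2 - 48*o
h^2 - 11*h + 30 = (h - 6)*(h - 5)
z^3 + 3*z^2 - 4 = (z - 1)*(z + 2)^2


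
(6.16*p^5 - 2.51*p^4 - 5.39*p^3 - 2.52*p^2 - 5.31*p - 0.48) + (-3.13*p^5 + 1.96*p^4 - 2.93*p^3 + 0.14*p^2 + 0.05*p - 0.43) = 3.03*p^5 - 0.55*p^4 - 8.32*p^3 - 2.38*p^2 - 5.26*p - 0.91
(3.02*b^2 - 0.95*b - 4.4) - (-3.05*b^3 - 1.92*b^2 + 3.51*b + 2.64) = 3.05*b^3 + 4.94*b^2 - 4.46*b - 7.04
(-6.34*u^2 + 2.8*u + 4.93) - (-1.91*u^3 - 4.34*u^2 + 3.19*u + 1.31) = 1.91*u^3 - 2.0*u^2 - 0.39*u + 3.62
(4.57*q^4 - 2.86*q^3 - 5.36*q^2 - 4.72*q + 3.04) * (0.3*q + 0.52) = 1.371*q^5 + 1.5184*q^4 - 3.0952*q^3 - 4.2032*q^2 - 1.5424*q + 1.5808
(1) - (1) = 0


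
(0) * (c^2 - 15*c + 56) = 0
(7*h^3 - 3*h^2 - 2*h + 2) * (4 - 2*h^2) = -14*h^5 + 6*h^4 + 32*h^3 - 16*h^2 - 8*h + 8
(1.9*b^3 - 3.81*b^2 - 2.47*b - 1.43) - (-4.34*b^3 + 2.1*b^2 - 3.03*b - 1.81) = 6.24*b^3 - 5.91*b^2 + 0.56*b + 0.38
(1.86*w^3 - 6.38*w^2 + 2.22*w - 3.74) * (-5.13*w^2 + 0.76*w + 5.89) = -9.5418*w^5 + 34.143*w^4 - 5.282*w^3 - 16.7048*w^2 + 10.2334*w - 22.0286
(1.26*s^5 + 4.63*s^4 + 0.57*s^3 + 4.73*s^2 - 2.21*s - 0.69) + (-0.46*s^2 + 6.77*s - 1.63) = 1.26*s^5 + 4.63*s^4 + 0.57*s^3 + 4.27*s^2 + 4.56*s - 2.32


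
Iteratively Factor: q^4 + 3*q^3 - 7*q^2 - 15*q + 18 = (q - 2)*(q^3 + 5*q^2 + 3*q - 9) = (q - 2)*(q - 1)*(q^2 + 6*q + 9) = (q - 2)*(q - 1)*(q + 3)*(q + 3)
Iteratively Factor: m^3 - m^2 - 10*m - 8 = (m - 4)*(m^2 + 3*m + 2) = (m - 4)*(m + 2)*(m + 1)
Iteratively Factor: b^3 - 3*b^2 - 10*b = (b + 2)*(b^2 - 5*b) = b*(b + 2)*(b - 5)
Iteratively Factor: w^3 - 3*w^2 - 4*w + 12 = (w + 2)*(w^2 - 5*w + 6) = (w - 2)*(w + 2)*(w - 3)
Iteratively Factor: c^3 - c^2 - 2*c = (c + 1)*(c^2 - 2*c) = (c - 2)*(c + 1)*(c)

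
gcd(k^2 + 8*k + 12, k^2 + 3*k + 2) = k + 2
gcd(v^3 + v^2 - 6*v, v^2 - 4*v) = v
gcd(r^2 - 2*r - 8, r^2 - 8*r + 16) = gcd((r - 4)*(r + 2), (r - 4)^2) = r - 4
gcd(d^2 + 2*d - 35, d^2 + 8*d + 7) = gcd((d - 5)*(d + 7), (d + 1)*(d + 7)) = d + 7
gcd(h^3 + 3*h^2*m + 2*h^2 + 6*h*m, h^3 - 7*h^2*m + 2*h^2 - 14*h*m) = h^2 + 2*h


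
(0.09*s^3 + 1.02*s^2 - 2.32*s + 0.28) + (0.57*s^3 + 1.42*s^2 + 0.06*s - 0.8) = 0.66*s^3 + 2.44*s^2 - 2.26*s - 0.52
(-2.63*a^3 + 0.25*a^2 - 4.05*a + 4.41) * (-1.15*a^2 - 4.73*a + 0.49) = 3.0245*a^5 + 12.1524*a^4 + 2.1863*a^3 + 14.2075*a^2 - 22.8438*a + 2.1609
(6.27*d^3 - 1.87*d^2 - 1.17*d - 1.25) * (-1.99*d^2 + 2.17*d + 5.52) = -12.4773*d^5 + 17.3272*d^4 + 32.8808*d^3 - 10.3738*d^2 - 9.1709*d - 6.9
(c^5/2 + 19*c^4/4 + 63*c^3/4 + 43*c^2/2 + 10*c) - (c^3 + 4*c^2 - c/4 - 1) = c^5/2 + 19*c^4/4 + 59*c^3/4 + 35*c^2/2 + 41*c/4 + 1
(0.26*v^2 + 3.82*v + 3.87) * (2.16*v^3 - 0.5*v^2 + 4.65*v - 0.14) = 0.5616*v^5 + 8.1212*v^4 + 7.6582*v^3 + 15.7916*v^2 + 17.4607*v - 0.5418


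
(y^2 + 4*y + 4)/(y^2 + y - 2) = (y + 2)/(y - 1)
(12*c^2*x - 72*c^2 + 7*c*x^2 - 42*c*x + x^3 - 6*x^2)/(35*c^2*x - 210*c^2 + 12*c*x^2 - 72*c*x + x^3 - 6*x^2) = (12*c^2 + 7*c*x + x^2)/(35*c^2 + 12*c*x + x^2)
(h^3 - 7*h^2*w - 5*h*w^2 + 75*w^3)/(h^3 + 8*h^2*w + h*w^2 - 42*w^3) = (-h^2 + 10*h*w - 25*w^2)/(-h^2 - 5*h*w + 14*w^2)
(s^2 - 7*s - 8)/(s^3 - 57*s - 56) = 1/(s + 7)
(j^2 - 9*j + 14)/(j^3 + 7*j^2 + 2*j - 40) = (j - 7)/(j^2 + 9*j + 20)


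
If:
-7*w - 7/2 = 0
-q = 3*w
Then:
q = 3/2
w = -1/2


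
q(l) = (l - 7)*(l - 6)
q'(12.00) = 11.00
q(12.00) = 30.00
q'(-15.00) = -43.00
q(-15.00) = 462.00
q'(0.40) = -12.20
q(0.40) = 36.96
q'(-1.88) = -16.76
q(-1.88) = 69.97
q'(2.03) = -8.94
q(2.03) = 19.73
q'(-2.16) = -17.32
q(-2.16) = 74.75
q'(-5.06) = -23.12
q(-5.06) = 133.38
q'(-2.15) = -17.30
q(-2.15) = 74.57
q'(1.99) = -9.02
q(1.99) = 20.09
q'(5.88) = -1.24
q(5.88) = 0.13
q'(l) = 2*l - 13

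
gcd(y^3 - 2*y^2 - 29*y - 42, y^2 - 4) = y + 2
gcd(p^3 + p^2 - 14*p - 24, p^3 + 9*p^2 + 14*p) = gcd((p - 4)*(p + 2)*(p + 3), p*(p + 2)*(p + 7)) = p + 2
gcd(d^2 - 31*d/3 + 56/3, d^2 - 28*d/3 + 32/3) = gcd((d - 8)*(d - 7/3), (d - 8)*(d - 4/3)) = d - 8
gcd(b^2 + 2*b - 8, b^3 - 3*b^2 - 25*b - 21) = 1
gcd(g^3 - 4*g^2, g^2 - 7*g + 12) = g - 4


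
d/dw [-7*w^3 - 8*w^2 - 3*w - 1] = -21*w^2 - 16*w - 3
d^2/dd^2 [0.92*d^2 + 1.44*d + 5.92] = 1.84000000000000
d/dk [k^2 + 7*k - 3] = 2*k + 7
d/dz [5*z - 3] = 5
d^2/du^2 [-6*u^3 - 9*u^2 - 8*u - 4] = -36*u - 18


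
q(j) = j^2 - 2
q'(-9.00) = -18.00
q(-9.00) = 79.00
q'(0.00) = 0.00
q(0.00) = -2.00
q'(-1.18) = -2.36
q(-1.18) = -0.61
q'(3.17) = 6.34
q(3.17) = 8.05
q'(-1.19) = -2.38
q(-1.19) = -0.58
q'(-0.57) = -1.14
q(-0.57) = -1.68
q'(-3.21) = -6.42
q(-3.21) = 8.30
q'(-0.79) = -1.58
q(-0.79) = -1.38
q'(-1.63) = -3.26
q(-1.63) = 0.66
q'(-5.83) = -11.66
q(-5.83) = 31.99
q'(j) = 2*j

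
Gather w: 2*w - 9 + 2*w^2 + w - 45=2*w^2 + 3*w - 54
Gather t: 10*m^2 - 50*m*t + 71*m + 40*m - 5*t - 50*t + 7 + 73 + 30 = 10*m^2 + 111*m + t*(-50*m - 55) + 110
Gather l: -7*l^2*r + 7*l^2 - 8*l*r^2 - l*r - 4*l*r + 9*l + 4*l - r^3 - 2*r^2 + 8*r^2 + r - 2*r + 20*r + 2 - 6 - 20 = l^2*(7 - 7*r) + l*(-8*r^2 - 5*r + 13) - r^3 + 6*r^2 + 19*r - 24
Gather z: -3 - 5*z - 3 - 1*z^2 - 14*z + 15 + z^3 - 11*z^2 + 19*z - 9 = z^3 - 12*z^2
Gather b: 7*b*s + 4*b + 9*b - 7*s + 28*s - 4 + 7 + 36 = b*(7*s + 13) + 21*s + 39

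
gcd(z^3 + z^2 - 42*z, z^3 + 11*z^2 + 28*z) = z^2 + 7*z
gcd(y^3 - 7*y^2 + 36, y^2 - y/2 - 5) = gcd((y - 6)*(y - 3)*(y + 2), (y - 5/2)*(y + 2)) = y + 2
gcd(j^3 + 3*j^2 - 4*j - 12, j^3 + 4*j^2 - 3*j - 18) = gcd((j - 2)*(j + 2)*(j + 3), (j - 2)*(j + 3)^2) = j^2 + j - 6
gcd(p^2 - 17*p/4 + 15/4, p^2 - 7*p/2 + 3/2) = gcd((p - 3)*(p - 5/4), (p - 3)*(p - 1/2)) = p - 3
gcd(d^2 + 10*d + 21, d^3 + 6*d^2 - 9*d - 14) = d + 7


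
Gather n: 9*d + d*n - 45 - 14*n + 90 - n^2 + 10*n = 9*d - n^2 + n*(d - 4) + 45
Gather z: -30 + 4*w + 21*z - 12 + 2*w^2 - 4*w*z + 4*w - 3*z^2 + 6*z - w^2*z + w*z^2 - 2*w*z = 2*w^2 + 8*w + z^2*(w - 3) + z*(-w^2 - 6*w + 27) - 42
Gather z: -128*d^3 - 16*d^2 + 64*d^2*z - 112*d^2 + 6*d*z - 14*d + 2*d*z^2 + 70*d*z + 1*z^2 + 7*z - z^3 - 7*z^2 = -128*d^3 - 128*d^2 - 14*d - z^3 + z^2*(2*d - 6) + z*(64*d^2 + 76*d + 7)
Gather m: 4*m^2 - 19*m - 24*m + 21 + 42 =4*m^2 - 43*m + 63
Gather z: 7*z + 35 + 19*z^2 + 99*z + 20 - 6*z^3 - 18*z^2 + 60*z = -6*z^3 + z^2 + 166*z + 55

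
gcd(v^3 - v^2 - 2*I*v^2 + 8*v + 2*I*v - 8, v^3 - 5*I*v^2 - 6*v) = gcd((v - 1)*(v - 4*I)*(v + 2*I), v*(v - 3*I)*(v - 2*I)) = 1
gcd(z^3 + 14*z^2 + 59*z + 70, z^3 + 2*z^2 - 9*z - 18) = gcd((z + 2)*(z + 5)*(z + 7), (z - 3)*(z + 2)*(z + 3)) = z + 2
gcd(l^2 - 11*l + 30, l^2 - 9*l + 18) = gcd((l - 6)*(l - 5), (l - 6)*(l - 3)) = l - 6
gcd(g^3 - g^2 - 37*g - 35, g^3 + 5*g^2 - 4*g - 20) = g + 5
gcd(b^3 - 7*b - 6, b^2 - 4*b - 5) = b + 1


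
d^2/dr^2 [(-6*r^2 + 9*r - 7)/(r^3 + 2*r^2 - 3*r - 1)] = 2*(-6*r^6 + 27*r^5 - 42*r^4 - 127*r^3 - 3*r^2 + 159*r - 110)/(r^9 + 6*r^8 + 3*r^7 - 31*r^6 - 21*r^5 + 60*r^4 + 12*r^3 - 21*r^2 - 9*r - 1)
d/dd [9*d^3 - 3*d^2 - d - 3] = 27*d^2 - 6*d - 1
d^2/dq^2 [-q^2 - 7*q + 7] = -2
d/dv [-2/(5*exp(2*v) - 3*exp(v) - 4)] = (20*exp(v) - 6)*exp(v)/(-5*exp(2*v) + 3*exp(v) + 4)^2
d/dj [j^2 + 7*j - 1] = 2*j + 7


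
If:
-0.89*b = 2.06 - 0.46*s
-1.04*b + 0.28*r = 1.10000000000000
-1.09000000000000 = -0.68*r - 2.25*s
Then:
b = -1.69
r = -2.37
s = 1.20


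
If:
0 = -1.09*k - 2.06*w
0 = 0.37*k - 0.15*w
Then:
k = 0.00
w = 0.00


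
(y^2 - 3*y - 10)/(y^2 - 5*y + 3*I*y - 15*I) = (y + 2)/(y + 3*I)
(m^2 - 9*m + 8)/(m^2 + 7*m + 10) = (m^2 - 9*m + 8)/(m^2 + 7*m + 10)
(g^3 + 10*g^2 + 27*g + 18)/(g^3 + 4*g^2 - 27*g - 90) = (g + 1)/(g - 5)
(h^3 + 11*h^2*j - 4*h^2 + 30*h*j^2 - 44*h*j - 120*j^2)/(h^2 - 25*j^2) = (h^2 + 6*h*j - 4*h - 24*j)/(h - 5*j)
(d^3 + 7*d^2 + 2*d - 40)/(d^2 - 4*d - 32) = (d^2 + 3*d - 10)/(d - 8)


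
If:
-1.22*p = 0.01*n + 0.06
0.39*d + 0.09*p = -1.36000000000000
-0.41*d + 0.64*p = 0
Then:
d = -3.04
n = 231.44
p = -1.95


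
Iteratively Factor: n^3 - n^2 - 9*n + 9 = (n - 3)*(n^2 + 2*n - 3) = (n - 3)*(n - 1)*(n + 3)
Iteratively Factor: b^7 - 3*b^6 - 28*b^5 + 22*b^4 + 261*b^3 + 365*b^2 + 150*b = (b - 5)*(b^6 + 2*b^5 - 18*b^4 - 68*b^3 - 79*b^2 - 30*b) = b*(b - 5)*(b^5 + 2*b^4 - 18*b^3 - 68*b^2 - 79*b - 30) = b*(b - 5)*(b + 1)*(b^4 + b^3 - 19*b^2 - 49*b - 30) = b*(b - 5)^2*(b + 1)*(b^3 + 6*b^2 + 11*b + 6) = b*(b - 5)^2*(b + 1)*(b + 3)*(b^2 + 3*b + 2) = b*(b - 5)^2*(b + 1)^2*(b + 3)*(b + 2)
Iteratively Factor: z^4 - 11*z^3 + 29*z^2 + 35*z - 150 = (z - 3)*(z^3 - 8*z^2 + 5*z + 50) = (z - 3)*(z + 2)*(z^2 - 10*z + 25) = (z - 5)*(z - 3)*(z + 2)*(z - 5)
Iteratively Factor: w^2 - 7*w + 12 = (w - 4)*(w - 3)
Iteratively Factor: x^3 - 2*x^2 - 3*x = (x - 3)*(x^2 + x) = x*(x - 3)*(x + 1)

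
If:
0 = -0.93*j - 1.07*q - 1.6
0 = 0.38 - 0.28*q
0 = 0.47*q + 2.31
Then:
No Solution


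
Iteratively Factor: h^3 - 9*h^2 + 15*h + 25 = (h - 5)*(h^2 - 4*h - 5) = (h - 5)*(h + 1)*(h - 5)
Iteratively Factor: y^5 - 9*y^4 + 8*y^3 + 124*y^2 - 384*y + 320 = (y - 2)*(y^4 - 7*y^3 - 6*y^2 + 112*y - 160) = (y - 4)*(y - 2)*(y^3 - 3*y^2 - 18*y + 40) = (y - 5)*(y - 4)*(y - 2)*(y^2 + 2*y - 8) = (y - 5)*(y - 4)*(y - 2)^2*(y + 4)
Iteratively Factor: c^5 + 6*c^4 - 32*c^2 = (c - 2)*(c^4 + 8*c^3 + 16*c^2) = c*(c - 2)*(c^3 + 8*c^2 + 16*c) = c^2*(c - 2)*(c^2 + 8*c + 16) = c^2*(c - 2)*(c + 4)*(c + 4)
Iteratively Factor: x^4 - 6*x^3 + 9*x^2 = (x - 3)*(x^3 - 3*x^2) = (x - 3)^2*(x^2) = x*(x - 3)^2*(x)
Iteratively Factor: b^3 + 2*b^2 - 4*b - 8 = (b + 2)*(b^2 - 4) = (b - 2)*(b + 2)*(b + 2)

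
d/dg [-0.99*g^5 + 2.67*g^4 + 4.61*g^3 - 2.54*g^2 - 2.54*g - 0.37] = -4.95*g^4 + 10.68*g^3 + 13.83*g^2 - 5.08*g - 2.54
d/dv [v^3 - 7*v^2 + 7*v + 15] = 3*v^2 - 14*v + 7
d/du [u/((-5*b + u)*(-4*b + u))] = 20*b^2/((4*b - u)^2*(5*b - u)^2) - u^2/((4*b - u)^2*(5*b - u)^2)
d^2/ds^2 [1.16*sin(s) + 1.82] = -1.16*sin(s)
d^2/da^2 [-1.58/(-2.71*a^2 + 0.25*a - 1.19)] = (-23.207356*a^2 + 2.1409*a + 1.58*(5.42*a - 0.25)*(10.84*a - 0.5) - 10.190684)/(2.71*a^2 - 0.25*a + 1.19)^3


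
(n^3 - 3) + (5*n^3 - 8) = 6*n^3 - 11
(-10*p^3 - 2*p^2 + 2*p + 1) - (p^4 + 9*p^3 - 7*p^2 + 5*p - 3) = -p^4 - 19*p^3 + 5*p^2 - 3*p + 4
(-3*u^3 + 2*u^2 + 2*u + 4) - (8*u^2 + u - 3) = -3*u^3 - 6*u^2 + u + 7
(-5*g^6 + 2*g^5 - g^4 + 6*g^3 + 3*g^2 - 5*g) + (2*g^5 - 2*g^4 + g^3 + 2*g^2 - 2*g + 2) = -5*g^6 + 4*g^5 - 3*g^4 + 7*g^3 + 5*g^2 - 7*g + 2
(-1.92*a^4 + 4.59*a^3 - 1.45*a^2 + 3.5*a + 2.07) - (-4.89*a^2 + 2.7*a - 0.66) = -1.92*a^4 + 4.59*a^3 + 3.44*a^2 + 0.8*a + 2.73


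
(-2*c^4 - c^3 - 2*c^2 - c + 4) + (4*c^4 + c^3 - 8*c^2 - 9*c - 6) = 2*c^4 - 10*c^2 - 10*c - 2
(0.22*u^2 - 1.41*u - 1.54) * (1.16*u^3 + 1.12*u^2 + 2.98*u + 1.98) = 0.2552*u^5 - 1.3892*u^4 - 2.71*u^3 - 5.491*u^2 - 7.381*u - 3.0492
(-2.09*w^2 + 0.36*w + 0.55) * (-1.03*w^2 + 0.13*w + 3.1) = 2.1527*w^4 - 0.6425*w^3 - 6.9987*w^2 + 1.1875*w + 1.705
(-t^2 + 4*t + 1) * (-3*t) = 3*t^3 - 12*t^2 - 3*t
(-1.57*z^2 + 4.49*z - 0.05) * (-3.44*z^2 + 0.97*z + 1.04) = 5.4008*z^4 - 16.9685*z^3 + 2.8945*z^2 + 4.6211*z - 0.052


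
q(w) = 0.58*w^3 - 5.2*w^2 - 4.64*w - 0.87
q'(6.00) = -4.40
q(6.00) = -90.63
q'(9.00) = 42.70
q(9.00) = -41.01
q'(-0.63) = 2.60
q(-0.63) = -0.16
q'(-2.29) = 28.30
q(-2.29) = -24.48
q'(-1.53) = 15.35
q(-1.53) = -8.02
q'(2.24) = -19.21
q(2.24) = -30.84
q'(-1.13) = 9.33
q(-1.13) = -3.10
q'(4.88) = -13.95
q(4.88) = -79.94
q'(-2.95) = 41.18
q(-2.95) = -47.32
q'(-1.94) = 22.08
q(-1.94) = -15.67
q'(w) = 1.74*w^2 - 10.4*w - 4.64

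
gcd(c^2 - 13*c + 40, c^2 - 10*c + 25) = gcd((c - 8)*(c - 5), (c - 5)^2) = c - 5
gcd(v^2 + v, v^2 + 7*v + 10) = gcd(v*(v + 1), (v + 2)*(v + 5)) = 1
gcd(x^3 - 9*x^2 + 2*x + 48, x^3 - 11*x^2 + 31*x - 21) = x - 3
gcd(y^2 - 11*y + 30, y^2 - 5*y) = y - 5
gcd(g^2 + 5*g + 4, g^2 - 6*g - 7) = g + 1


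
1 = 1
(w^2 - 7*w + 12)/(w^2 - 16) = (w - 3)/(w + 4)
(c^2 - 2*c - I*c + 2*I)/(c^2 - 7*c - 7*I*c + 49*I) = (c^2 - 2*c - I*c + 2*I)/(c^2 - 7*c - 7*I*c + 49*I)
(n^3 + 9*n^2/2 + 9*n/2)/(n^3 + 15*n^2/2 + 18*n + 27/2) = n/(n + 3)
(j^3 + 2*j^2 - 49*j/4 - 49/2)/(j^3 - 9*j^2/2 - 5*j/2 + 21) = (j + 7/2)/(j - 3)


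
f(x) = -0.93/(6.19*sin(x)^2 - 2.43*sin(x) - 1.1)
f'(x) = -0.93*(-12.38*sin(x)*cos(x) + 2.43*cos(x))/(6.19*sin(x)^2 - 2.43*sin(x) - 1.1)^2 = (11.5134*sin(x) - 2.2599)*cos(x)/(-6.19*sin(x)^2 + 2.43*sin(x) + 1.1)^2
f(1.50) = -0.35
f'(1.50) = 0.09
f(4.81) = -0.12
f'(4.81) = -0.02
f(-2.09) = -0.16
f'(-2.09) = 0.19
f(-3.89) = -8.25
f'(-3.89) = -321.69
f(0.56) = 1.44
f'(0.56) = 7.87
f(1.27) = -0.42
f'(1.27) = 0.52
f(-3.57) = 0.89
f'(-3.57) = -2.12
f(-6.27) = 0.82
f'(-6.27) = -1.65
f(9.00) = 0.89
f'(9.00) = -2.05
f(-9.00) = -0.98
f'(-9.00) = 7.03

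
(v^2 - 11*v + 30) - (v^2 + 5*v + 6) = 24 - 16*v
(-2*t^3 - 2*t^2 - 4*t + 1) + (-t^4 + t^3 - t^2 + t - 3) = -t^4 - t^3 - 3*t^2 - 3*t - 2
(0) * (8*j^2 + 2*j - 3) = 0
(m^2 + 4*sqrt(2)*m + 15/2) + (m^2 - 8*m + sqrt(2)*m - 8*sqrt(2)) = 2*m^2 - 8*m + 5*sqrt(2)*m - 8*sqrt(2) + 15/2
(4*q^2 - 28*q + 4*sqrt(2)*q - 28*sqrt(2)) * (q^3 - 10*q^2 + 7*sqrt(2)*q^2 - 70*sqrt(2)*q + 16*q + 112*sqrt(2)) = 4*q^5 - 68*q^4 + 32*sqrt(2)*q^4 - 544*sqrt(2)*q^3 + 400*q^3 - 1400*q^2 + 2752*sqrt(2)*q^2 - 3584*sqrt(2)*q + 4816*q - 6272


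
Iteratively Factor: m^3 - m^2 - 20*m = (m)*(m^2 - m - 20) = m*(m + 4)*(m - 5)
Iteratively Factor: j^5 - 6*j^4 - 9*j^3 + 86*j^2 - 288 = (j - 3)*(j^4 - 3*j^3 - 18*j^2 + 32*j + 96) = (j - 4)*(j - 3)*(j^3 + j^2 - 14*j - 24) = (j - 4)*(j - 3)*(j + 2)*(j^2 - j - 12) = (j - 4)*(j - 3)*(j + 2)*(j + 3)*(j - 4)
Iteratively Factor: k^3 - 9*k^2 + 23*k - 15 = (k - 3)*(k^2 - 6*k + 5) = (k - 5)*(k - 3)*(k - 1)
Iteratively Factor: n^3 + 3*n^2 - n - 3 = (n - 1)*(n^2 + 4*n + 3) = (n - 1)*(n + 3)*(n + 1)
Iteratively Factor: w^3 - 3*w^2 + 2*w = (w - 1)*(w^2 - 2*w) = (w - 2)*(w - 1)*(w)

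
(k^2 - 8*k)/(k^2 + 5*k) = (k - 8)/(k + 5)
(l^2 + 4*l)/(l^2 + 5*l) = (l + 4)/(l + 5)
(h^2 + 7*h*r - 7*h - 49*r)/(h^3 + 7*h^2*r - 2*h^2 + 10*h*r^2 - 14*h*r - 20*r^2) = (h^2 + 7*h*r - 7*h - 49*r)/(h^3 + 7*h^2*r - 2*h^2 + 10*h*r^2 - 14*h*r - 20*r^2)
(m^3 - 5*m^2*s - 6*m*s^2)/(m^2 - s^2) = m*(-m + 6*s)/(-m + s)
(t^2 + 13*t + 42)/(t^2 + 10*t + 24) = (t + 7)/(t + 4)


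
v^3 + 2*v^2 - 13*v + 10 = (v - 2)*(v - 1)*(v + 5)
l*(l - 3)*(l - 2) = l^3 - 5*l^2 + 6*l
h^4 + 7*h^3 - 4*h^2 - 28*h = h*(h - 2)*(h + 2)*(h + 7)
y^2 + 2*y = y*(y + 2)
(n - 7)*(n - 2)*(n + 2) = n^3 - 7*n^2 - 4*n + 28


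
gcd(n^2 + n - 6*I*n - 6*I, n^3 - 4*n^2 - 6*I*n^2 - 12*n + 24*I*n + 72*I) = n - 6*I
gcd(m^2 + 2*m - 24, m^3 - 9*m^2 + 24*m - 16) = m - 4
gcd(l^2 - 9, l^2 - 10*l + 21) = l - 3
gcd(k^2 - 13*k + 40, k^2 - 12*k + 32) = k - 8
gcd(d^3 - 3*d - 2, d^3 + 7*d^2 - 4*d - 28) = d - 2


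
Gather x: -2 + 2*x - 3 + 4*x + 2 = 6*x - 3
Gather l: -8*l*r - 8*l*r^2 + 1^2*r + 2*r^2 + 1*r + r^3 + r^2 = l*(-8*r^2 - 8*r) + r^3 + 3*r^2 + 2*r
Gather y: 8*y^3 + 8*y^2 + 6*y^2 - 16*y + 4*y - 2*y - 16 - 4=8*y^3 + 14*y^2 - 14*y - 20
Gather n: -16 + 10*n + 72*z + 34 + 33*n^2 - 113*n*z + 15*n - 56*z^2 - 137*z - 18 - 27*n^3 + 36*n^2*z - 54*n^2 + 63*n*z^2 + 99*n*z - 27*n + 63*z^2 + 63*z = -27*n^3 + n^2*(36*z - 21) + n*(63*z^2 - 14*z - 2) + 7*z^2 - 2*z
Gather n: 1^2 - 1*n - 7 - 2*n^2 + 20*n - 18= -2*n^2 + 19*n - 24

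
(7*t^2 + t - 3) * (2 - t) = -7*t^3 + 13*t^2 + 5*t - 6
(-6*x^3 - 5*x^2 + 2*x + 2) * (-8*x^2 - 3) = 48*x^5 + 40*x^4 + 2*x^3 - x^2 - 6*x - 6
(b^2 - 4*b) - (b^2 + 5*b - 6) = 6 - 9*b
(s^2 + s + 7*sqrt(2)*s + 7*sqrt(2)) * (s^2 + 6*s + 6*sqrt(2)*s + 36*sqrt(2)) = s^4 + 7*s^3 + 13*sqrt(2)*s^3 + 90*s^2 + 91*sqrt(2)*s^2 + 78*sqrt(2)*s + 588*s + 504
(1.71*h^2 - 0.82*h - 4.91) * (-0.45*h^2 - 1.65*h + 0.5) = -0.7695*h^4 - 2.4525*h^3 + 4.4175*h^2 + 7.6915*h - 2.455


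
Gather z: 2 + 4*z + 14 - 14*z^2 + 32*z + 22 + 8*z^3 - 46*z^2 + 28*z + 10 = 8*z^3 - 60*z^2 + 64*z + 48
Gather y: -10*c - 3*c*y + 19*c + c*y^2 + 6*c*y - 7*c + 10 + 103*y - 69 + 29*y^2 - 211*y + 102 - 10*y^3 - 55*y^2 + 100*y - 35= 2*c - 10*y^3 + y^2*(c - 26) + y*(3*c - 8) + 8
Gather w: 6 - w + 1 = 7 - w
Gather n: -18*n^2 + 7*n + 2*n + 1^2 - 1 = -18*n^2 + 9*n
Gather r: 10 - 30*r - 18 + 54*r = 24*r - 8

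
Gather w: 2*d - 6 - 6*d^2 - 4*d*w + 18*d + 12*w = -6*d^2 + 20*d + w*(12 - 4*d) - 6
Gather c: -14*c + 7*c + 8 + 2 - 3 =7 - 7*c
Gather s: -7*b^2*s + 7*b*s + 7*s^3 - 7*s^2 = 7*s^3 - 7*s^2 + s*(-7*b^2 + 7*b)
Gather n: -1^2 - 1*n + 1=-n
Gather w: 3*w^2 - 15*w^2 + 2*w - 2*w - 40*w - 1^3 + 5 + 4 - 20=-12*w^2 - 40*w - 12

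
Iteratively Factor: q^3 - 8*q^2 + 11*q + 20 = (q - 4)*(q^2 - 4*q - 5) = (q - 4)*(q + 1)*(q - 5)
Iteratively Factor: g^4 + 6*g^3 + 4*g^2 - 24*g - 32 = (g + 2)*(g^3 + 4*g^2 - 4*g - 16) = (g - 2)*(g + 2)*(g^2 + 6*g + 8) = (g - 2)*(g + 2)^2*(g + 4)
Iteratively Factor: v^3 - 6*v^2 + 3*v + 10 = (v - 5)*(v^2 - v - 2) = (v - 5)*(v - 2)*(v + 1)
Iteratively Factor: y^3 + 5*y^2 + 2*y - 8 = (y + 2)*(y^2 + 3*y - 4) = (y + 2)*(y + 4)*(y - 1)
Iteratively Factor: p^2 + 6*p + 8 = (p + 4)*(p + 2)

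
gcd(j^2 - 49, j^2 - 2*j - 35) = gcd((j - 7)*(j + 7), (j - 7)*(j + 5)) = j - 7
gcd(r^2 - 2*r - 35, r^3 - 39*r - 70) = r^2 - 2*r - 35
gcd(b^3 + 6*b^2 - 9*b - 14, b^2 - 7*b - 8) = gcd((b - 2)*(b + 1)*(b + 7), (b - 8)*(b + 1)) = b + 1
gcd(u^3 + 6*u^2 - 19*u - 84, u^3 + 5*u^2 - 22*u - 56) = u^2 + 3*u - 28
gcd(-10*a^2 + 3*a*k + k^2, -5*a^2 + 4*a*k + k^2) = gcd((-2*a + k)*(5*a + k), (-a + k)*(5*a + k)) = 5*a + k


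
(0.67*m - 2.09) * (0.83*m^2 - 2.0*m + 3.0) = 0.5561*m^3 - 3.0747*m^2 + 6.19*m - 6.27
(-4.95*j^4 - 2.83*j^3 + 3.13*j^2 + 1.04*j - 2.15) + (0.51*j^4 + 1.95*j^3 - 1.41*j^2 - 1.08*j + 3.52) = -4.44*j^4 - 0.88*j^3 + 1.72*j^2 - 0.04*j + 1.37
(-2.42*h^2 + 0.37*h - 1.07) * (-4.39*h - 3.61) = 10.6238*h^3 + 7.1119*h^2 + 3.3616*h + 3.8627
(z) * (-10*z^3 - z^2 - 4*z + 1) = -10*z^4 - z^3 - 4*z^2 + z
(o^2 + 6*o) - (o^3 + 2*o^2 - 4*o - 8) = -o^3 - o^2 + 10*o + 8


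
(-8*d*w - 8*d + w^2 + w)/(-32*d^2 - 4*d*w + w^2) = (w + 1)/(4*d + w)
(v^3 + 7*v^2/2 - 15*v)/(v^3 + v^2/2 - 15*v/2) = (v + 6)/(v + 3)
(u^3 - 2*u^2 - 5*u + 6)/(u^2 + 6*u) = (u^3 - 2*u^2 - 5*u + 6)/(u*(u + 6))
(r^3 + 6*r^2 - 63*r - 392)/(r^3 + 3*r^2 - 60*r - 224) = (r + 7)/(r + 4)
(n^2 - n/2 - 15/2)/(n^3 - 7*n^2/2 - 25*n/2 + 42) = (2*n + 5)/(2*n^2 - n - 28)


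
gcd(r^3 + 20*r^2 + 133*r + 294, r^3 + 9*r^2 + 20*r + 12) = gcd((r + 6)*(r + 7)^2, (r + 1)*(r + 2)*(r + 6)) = r + 6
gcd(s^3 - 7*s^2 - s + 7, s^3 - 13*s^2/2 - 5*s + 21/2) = s^2 - 8*s + 7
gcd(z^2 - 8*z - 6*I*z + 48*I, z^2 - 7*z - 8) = z - 8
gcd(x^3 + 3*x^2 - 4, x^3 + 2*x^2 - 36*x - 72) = x + 2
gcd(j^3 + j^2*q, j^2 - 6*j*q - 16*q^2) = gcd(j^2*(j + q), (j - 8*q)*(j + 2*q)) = 1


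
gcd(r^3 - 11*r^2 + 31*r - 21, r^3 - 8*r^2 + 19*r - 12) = r^2 - 4*r + 3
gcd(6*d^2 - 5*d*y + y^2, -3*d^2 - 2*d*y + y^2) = -3*d + y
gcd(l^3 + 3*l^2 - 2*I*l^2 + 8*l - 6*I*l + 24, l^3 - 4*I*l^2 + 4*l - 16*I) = l^2 - 2*I*l + 8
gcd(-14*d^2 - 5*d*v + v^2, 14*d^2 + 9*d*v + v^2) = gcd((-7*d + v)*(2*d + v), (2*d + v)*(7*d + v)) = 2*d + v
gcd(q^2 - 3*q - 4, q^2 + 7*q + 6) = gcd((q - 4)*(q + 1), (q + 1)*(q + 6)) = q + 1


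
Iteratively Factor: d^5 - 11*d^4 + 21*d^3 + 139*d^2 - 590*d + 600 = (d - 2)*(d^4 - 9*d^3 + 3*d^2 + 145*d - 300) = (d - 5)*(d - 2)*(d^3 - 4*d^2 - 17*d + 60) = (d - 5)*(d - 2)*(d + 4)*(d^2 - 8*d + 15) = (d - 5)*(d - 3)*(d - 2)*(d + 4)*(d - 5)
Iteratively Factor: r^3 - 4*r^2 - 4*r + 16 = (r - 4)*(r^2 - 4) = (r - 4)*(r + 2)*(r - 2)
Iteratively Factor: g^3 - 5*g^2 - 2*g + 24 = (g + 2)*(g^2 - 7*g + 12) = (g - 4)*(g + 2)*(g - 3)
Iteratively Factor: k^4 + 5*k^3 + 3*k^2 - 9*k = (k + 3)*(k^3 + 2*k^2 - 3*k) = (k - 1)*(k + 3)*(k^2 + 3*k) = k*(k - 1)*(k + 3)*(k + 3)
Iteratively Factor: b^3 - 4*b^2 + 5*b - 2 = (b - 1)*(b^2 - 3*b + 2) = (b - 2)*(b - 1)*(b - 1)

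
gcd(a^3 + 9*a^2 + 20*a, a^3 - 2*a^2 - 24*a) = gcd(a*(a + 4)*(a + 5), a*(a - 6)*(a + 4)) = a^2 + 4*a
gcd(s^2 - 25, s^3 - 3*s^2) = 1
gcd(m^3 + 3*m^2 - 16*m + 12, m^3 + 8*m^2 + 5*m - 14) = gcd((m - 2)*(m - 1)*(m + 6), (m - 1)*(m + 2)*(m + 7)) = m - 1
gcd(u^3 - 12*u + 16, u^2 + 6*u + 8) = u + 4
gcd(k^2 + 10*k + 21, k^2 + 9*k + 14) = k + 7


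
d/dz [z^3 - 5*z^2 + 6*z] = 3*z^2 - 10*z + 6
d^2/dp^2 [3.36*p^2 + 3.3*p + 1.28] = 6.72000000000000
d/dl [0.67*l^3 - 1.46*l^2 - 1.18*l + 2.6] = 2.01*l^2 - 2.92*l - 1.18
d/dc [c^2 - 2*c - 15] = 2*c - 2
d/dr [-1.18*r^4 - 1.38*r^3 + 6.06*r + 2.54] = -4.72*r^3 - 4.14*r^2 + 6.06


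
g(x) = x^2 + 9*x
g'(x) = 2*x + 9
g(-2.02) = -14.10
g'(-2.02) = 4.96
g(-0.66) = -5.50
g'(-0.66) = 7.68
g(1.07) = 10.77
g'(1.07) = 11.14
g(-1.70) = -12.41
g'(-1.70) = 5.60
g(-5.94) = -18.18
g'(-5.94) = -2.88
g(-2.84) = -17.49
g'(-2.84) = 3.32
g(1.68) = 17.94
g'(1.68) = 12.36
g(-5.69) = -18.83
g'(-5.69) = -2.38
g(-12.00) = 36.00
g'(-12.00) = -15.00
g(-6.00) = -18.00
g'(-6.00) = -3.00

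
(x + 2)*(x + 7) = x^2 + 9*x + 14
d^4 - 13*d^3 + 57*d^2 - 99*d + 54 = (d - 6)*(d - 3)^2*(d - 1)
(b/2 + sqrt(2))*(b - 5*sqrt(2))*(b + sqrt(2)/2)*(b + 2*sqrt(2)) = b^4/2 - sqrt(2)*b^3/4 - 33*b^2/2 - 28*sqrt(2)*b - 20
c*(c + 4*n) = c^2 + 4*c*n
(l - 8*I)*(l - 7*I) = l^2 - 15*I*l - 56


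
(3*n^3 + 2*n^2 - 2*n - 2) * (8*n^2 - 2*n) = 24*n^5 + 10*n^4 - 20*n^3 - 12*n^2 + 4*n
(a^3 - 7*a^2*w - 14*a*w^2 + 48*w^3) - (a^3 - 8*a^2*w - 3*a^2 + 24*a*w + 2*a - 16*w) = a^2*w + 3*a^2 - 14*a*w^2 - 24*a*w - 2*a + 48*w^3 + 16*w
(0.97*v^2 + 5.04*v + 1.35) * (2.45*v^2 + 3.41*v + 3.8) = 2.3765*v^4 + 15.6557*v^3 + 24.1799*v^2 + 23.7555*v + 5.13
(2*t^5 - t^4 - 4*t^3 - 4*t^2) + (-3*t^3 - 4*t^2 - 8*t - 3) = 2*t^5 - t^4 - 7*t^3 - 8*t^2 - 8*t - 3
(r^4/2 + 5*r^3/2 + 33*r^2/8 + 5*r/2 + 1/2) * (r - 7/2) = r^5/2 + 3*r^4/4 - 37*r^3/8 - 191*r^2/16 - 33*r/4 - 7/4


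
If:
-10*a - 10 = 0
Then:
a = -1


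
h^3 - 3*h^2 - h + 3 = (h - 3)*(h - 1)*(h + 1)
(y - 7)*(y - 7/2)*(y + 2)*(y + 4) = y^4 - 9*y^3/2 - 61*y^2/2 + 63*y + 196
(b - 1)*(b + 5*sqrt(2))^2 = b^3 - b^2 + 10*sqrt(2)*b^2 - 10*sqrt(2)*b + 50*b - 50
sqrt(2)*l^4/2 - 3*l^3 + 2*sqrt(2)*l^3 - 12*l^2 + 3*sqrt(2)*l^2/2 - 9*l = l*(l + 3)*(l - 3*sqrt(2))*(sqrt(2)*l/2 + sqrt(2)/2)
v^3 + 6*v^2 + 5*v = v*(v + 1)*(v + 5)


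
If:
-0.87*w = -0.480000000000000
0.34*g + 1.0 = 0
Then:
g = -2.94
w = 0.55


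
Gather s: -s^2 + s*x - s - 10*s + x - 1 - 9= -s^2 + s*(x - 11) + x - 10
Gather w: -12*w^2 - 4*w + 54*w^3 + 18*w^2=54*w^3 + 6*w^2 - 4*w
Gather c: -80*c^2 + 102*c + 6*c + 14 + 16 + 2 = -80*c^2 + 108*c + 32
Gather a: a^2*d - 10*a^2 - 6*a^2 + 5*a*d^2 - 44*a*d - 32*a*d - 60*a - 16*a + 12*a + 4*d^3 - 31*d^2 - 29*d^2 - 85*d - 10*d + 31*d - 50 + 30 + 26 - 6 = a^2*(d - 16) + a*(5*d^2 - 76*d - 64) + 4*d^3 - 60*d^2 - 64*d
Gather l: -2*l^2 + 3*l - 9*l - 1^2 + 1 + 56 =-2*l^2 - 6*l + 56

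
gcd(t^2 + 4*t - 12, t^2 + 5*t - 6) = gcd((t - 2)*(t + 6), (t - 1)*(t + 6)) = t + 6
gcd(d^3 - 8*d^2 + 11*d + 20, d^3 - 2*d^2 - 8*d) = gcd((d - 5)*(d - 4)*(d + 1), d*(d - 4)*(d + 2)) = d - 4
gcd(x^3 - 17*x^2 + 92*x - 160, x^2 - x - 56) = x - 8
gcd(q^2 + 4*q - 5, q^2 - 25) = q + 5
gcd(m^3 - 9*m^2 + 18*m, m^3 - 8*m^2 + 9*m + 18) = m^2 - 9*m + 18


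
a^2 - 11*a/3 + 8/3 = (a - 8/3)*(a - 1)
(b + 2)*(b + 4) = b^2 + 6*b + 8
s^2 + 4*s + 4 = (s + 2)^2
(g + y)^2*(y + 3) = g^2*y + 3*g^2 + 2*g*y^2 + 6*g*y + y^3 + 3*y^2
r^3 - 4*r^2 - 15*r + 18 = (r - 6)*(r - 1)*(r + 3)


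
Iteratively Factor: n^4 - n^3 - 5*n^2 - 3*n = (n + 1)*(n^3 - 2*n^2 - 3*n) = (n + 1)^2*(n^2 - 3*n) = (n - 3)*(n + 1)^2*(n)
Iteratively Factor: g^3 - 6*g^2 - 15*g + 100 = (g + 4)*(g^2 - 10*g + 25) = (g - 5)*(g + 4)*(g - 5)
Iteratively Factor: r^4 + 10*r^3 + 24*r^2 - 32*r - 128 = (r + 4)*(r^3 + 6*r^2 - 32) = (r - 2)*(r + 4)*(r^2 + 8*r + 16) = (r - 2)*(r + 4)^2*(r + 4)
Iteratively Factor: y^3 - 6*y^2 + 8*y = (y)*(y^2 - 6*y + 8) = y*(y - 4)*(y - 2)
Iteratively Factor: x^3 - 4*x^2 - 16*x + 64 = (x + 4)*(x^2 - 8*x + 16) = (x - 4)*(x + 4)*(x - 4)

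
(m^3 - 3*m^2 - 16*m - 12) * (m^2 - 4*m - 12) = m^5 - 7*m^4 - 16*m^3 + 88*m^2 + 240*m + 144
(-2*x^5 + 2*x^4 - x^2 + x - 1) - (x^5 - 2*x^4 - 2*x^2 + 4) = -3*x^5 + 4*x^4 + x^2 + x - 5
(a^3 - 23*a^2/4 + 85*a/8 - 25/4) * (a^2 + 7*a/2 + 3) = a^5 - 9*a^4/4 - 13*a^3/2 + 219*a^2/16 + 10*a - 75/4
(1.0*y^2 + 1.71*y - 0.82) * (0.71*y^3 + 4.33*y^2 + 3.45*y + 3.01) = 0.71*y^5 + 5.5441*y^4 + 10.2721*y^3 + 5.3589*y^2 + 2.3181*y - 2.4682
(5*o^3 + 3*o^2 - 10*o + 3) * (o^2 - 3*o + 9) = 5*o^5 - 12*o^4 + 26*o^3 + 60*o^2 - 99*o + 27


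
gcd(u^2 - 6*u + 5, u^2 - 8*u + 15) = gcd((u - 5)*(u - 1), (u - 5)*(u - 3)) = u - 5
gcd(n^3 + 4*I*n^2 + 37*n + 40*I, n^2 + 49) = 1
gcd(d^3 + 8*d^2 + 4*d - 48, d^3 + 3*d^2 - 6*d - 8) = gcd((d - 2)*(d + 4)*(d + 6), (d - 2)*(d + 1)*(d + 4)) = d^2 + 2*d - 8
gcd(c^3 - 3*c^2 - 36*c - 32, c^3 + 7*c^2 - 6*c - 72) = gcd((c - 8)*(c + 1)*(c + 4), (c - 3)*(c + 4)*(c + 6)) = c + 4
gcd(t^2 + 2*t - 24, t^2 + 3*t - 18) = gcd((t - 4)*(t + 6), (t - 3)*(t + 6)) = t + 6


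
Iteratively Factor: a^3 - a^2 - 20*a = (a - 5)*(a^2 + 4*a) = a*(a - 5)*(a + 4)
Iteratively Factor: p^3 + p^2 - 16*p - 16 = (p + 1)*(p^2 - 16) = (p + 1)*(p + 4)*(p - 4)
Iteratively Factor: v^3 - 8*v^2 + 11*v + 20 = (v - 4)*(v^2 - 4*v - 5) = (v - 5)*(v - 4)*(v + 1)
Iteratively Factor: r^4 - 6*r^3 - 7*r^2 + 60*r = (r)*(r^3 - 6*r^2 - 7*r + 60) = r*(r + 3)*(r^2 - 9*r + 20) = r*(r - 4)*(r + 3)*(r - 5)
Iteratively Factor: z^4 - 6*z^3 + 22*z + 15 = (z - 5)*(z^3 - z^2 - 5*z - 3) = (z - 5)*(z + 1)*(z^2 - 2*z - 3) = (z - 5)*(z - 3)*(z + 1)*(z + 1)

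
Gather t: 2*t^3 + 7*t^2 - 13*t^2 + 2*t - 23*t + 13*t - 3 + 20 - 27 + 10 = 2*t^3 - 6*t^2 - 8*t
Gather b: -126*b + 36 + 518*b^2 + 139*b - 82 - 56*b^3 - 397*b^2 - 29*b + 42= -56*b^3 + 121*b^2 - 16*b - 4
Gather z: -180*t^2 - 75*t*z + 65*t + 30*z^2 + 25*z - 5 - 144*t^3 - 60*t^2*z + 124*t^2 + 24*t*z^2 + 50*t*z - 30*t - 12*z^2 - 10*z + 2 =-144*t^3 - 56*t^2 + 35*t + z^2*(24*t + 18) + z*(-60*t^2 - 25*t + 15) - 3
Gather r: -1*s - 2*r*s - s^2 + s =-2*r*s - s^2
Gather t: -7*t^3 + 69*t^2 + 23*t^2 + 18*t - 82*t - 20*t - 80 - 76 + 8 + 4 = -7*t^3 + 92*t^2 - 84*t - 144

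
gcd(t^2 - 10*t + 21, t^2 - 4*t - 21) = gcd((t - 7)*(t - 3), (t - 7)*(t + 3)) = t - 7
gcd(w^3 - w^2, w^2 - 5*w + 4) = w - 1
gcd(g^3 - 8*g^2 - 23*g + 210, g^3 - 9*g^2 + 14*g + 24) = g - 6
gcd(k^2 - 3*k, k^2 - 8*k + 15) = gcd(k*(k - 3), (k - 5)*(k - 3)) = k - 3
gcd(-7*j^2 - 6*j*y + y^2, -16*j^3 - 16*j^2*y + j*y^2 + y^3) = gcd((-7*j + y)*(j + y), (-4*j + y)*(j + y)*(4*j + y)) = j + y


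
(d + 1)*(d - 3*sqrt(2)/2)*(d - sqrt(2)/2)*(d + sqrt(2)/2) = d^4 - 3*sqrt(2)*d^3/2 + d^3 - 3*sqrt(2)*d^2/2 - d^2/2 - d/2 + 3*sqrt(2)*d/4 + 3*sqrt(2)/4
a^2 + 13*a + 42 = (a + 6)*(a + 7)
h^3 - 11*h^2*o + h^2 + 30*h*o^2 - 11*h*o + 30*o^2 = (h + 1)*(h - 6*o)*(h - 5*o)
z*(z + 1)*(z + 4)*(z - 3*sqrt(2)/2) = z^4 - 3*sqrt(2)*z^3/2 + 5*z^3 - 15*sqrt(2)*z^2/2 + 4*z^2 - 6*sqrt(2)*z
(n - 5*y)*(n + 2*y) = n^2 - 3*n*y - 10*y^2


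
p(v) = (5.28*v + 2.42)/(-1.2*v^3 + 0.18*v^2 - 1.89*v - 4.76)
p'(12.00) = 0.01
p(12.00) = -0.03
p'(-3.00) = -0.24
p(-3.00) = -0.38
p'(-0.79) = -3.24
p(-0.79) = 0.68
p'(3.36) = 0.18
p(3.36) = -0.37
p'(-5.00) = -0.06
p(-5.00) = -0.15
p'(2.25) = 0.34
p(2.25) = -0.66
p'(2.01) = 0.36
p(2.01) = -0.74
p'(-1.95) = -1.15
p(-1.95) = -0.93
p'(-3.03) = -0.23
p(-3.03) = -0.38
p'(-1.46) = -9.41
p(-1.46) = -2.50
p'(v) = (5.28*v + 2.42)*(3.6*v^2 - 0.36*v + 1.89)/(-1.2*v^3 + 0.18*v^2 - 1.89*v - 4.76)^2 + 5.28/(-1.2*v^3 + 0.18*v^2 - 1.89*v - 4.76)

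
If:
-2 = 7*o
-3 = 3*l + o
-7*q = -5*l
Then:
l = -19/21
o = -2/7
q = -95/147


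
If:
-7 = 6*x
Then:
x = -7/6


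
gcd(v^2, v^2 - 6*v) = v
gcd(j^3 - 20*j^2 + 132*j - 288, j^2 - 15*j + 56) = j - 8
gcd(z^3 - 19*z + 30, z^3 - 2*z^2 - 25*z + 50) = z^2 + 3*z - 10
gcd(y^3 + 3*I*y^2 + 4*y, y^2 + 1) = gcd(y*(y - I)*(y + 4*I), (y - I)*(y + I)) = y - I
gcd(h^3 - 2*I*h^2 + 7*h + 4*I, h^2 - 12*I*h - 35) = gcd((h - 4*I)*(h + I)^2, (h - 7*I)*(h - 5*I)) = 1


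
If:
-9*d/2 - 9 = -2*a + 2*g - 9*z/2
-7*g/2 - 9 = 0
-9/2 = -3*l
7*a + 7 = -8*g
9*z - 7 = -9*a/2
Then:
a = 95/49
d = -55/294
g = -18/7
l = 3/2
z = -169/882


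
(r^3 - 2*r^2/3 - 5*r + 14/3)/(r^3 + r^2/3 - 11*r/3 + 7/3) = (r - 2)/(r - 1)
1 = 1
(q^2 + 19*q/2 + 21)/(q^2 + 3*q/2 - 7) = (q + 6)/(q - 2)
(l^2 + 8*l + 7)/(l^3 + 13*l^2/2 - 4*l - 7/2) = 2*(l + 1)/(2*l^2 - l - 1)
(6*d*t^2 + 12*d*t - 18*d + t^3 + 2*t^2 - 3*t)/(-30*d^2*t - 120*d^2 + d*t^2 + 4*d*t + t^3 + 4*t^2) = (t^2 + 2*t - 3)/(-5*d*t - 20*d + t^2 + 4*t)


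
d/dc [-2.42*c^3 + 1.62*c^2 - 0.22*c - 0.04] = -7.26*c^2 + 3.24*c - 0.22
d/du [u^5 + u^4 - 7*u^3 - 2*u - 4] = 5*u^4 + 4*u^3 - 21*u^2 - 2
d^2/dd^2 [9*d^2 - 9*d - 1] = 18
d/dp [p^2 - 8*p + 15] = 2*p - 8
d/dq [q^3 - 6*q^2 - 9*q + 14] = 3*q^2 - 12*q - 9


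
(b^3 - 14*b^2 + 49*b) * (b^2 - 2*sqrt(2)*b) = b^5 - 14*b^4 - 2*sqrt(2)*b^4 + 28*sqrt(2)*b^3 + 49*b^3 - 98*sqrt(2)*b^2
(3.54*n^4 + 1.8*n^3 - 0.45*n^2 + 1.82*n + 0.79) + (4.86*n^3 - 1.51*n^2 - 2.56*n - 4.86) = 3.54*n^4 + 6.66*n^3 - 1.96*n^2 - 0.74*n - 4.07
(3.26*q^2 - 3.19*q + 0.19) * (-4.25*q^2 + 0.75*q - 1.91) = -13.855*q^4 + 16.0025*q^3 - 9.4266*q^2 + 6.2354*q - 0.3629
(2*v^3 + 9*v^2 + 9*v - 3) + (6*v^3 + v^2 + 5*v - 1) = 8*v^3 + 10*v^2 + 14*v - 4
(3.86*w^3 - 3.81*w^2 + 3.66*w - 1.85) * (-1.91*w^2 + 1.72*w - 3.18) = -7.3726*w^5 + 13.9163*w^4 - 25.8186*w^3 + 21.9445*w^2 - 14.8208*w + 5.883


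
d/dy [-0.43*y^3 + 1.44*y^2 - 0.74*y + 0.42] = -1.29*y^2 + 2.88*y - 0.74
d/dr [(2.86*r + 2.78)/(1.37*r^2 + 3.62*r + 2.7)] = (3.9182*r^2 + 10.3532*r - (2.74*r + 3.62)*(2.86*r + 2.78) + 7.722)/(1.37*r^2 + 3.62*r + 2.7)^2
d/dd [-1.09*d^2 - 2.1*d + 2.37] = -2.18*d - 2.1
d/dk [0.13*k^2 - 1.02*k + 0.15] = 0.26*k - 1.02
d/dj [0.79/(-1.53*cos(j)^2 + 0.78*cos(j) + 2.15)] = (0.6162 - 2.4174*cos(j))*sin(j)/(-1.53*cos(j)^2 + 0.78*cos(j) + 2.15)^2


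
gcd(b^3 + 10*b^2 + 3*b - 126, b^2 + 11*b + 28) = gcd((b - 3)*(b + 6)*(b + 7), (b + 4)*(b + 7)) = b + 7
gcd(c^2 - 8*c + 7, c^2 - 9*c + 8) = c - 1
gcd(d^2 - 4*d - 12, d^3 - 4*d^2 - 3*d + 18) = d + 2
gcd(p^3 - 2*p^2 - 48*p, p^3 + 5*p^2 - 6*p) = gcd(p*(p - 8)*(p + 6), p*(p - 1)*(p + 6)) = p^2 + 6*p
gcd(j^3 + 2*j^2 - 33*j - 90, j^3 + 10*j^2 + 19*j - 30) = j + 5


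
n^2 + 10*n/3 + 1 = (n + 1/3)*(n + 3)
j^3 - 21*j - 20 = (j - 5)*(j + 1)*(j + 4)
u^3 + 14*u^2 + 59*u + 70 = (u + 2)*(u + 5)*(u + 7)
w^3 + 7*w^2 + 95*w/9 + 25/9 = (w + 1/3)*(w + 5/3)*(w + 5)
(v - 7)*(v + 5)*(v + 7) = v^3 + 5*v^2 - 49*v - 245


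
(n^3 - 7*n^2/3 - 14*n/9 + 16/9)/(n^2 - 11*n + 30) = (9*n^3 - 21*n^2 - 14*n + 16)/(9*(n^2 - 11*n + 30))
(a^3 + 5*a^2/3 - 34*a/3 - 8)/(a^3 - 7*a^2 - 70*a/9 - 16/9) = 3*(a^2 + a - 12)/(3*a^2 - 23*a - 8)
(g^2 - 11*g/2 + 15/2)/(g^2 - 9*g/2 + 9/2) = (2*g - 5)/(2*g - 3)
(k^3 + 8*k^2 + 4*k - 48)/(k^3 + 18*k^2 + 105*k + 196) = (k^2 + 4*k - 12)/(k^2 + 14*k + 49)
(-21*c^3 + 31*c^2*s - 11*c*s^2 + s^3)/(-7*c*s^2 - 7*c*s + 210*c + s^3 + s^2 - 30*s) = (3*c^2 - 4*c*s + s^2)/(s^2 + s - 30)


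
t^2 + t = t*(t + 1)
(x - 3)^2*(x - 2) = x^3 - 8*x^2 + 21*x - 18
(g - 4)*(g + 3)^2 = g^3 + 2*g^2 - 15*g - 36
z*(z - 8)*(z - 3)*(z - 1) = z^4 - 12*z^3 + 35*z^2 - 24*z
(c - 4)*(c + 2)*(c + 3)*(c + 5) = c^4 + 6*c^3 - 9*c^2 - 94*c - 120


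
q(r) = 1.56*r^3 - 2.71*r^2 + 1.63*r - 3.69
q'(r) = 4.68*r^2 - 5.42*r + 1.63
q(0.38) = -3.38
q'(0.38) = 0.25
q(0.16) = -3.49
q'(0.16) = 0.88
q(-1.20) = -12.24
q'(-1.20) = 14.87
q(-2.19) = -36.64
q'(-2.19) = 35.95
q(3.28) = 27.55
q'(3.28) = 34.20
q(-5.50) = -354.18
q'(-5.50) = 173.01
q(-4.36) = -191.61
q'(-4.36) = 114.23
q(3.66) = 42.46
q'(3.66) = 44.48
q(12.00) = 2321.31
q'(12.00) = 610.51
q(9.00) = 928.71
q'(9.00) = 331.93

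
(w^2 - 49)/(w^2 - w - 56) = (w - 7)/(w - 8)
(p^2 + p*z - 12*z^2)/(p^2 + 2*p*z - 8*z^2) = (-p + 3*z)/(-p + 2*z)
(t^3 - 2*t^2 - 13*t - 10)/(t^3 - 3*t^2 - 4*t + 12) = (t^2 - 4*t - 5)/(t^2 - 5*t + 6)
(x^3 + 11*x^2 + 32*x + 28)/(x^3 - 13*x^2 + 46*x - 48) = (x^3 + 11*x^2 + 32*x + 28)/(x^3 - 13*x^2 + 46*x - 48)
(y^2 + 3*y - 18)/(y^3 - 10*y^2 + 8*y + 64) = (y^2 + 3*y - 18)/(y^3 - 10*y^2 + 8*y + 64)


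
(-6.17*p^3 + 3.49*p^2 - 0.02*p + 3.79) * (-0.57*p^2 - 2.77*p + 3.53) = 3.5169*p^5 + 15.1016*p^4 - 31.436*p^3 + 10.2148*p^2 - 10.5689*p + 13.3787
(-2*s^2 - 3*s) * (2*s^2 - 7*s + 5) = -4*s^4 + 8*s^3 + 11*s^2 - 15*s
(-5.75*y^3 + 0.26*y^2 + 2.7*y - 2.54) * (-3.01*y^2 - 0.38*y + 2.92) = 17.3075*y^5 + 1.4024*y^4 - 25.0158*y^3 + 7.3786*y^2 + 8.8492*y - 7.4168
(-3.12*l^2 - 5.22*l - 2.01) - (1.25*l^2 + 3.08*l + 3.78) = -4.37*l^2 - 8.3*l - 5.79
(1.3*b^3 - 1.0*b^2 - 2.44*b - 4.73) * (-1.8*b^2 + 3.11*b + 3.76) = -2.34*b^5 + 5.843*b^4 + 6.17*b^3 - 2.8344*b^2 - 23.8847*b - 17.7848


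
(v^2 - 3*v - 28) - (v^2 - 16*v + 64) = 13*v - 92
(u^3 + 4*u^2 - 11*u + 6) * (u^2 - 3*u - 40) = u^5 + u^4 - 63*u^3 - 121*u^2 + 422*u - 240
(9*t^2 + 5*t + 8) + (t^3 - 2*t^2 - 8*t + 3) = t^3 + 7*t^2 - 3*t + 11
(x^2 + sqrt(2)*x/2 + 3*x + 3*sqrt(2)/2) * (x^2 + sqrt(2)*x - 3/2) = x^4 + 3*sqrt(2)*x^3/2 + 3*x^3 - x^2/2 + 9*sqrt(2)*x^2/2 - 3*x/2 - 3*sqrt(2)*x/4 - 9*sqrt(2)/4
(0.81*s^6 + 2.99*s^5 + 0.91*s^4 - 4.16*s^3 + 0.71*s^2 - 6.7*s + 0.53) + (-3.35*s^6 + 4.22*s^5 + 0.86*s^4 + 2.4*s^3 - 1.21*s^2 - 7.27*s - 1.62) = -2.54*s^6 + 7.21*s^5 + 1.77*s^4 - 1.76*s^3 - 0.5*s^2 - 13.97*s - 1.09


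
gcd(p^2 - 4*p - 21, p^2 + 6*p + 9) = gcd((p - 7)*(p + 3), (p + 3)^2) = p + 3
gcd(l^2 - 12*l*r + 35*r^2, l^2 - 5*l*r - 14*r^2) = -l + 7*r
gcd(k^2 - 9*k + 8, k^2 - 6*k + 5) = k - 1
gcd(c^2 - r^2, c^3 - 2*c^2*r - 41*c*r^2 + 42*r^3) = -c + r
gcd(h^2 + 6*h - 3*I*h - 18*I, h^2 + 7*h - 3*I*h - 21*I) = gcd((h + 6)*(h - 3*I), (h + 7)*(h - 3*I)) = h - 3*I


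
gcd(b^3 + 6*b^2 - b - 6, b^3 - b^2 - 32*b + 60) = b + 6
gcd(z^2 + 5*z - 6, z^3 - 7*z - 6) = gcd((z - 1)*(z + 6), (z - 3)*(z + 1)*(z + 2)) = 1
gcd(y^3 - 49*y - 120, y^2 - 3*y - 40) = y^2 - 3*y - 40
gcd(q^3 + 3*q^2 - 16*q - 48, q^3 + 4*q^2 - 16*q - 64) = q^2 - 16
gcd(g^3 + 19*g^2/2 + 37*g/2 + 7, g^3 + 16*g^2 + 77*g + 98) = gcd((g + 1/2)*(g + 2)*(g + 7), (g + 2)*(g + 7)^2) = g^2 + 9*g + 14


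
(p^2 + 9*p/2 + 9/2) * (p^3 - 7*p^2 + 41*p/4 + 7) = p^5 - 5*p^4/2 - 67*p^3/4 + 173*p^2/8 + 621*p/8 + 63/2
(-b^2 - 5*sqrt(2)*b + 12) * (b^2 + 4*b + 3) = -b^4 - 5*sqrt(2)*b^3 - 4*b^3 - 20*sqrt(2)*b^2 + 9*b^2 - 15*sqrt(2)*b + 48*b + 36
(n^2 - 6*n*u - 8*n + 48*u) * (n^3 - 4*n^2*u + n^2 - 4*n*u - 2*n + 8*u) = n^5 - 10*n^4*u - 7*n^4 + 24*n^3*u^2 + 70*n^3*u - 10*n^3 - 168*n^2*u^2 + 100*n^2*u + 16*n^2 - 240*n*u^2 - 160*n*u + 384*u^2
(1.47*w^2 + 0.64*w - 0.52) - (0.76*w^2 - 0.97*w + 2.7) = 0.71*w^2 + 1.61*w - 3.22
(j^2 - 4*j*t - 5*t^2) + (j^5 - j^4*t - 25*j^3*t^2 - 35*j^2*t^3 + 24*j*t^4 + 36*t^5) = j^5 - j^4*t - 25*j^3*t^2 - 35*j^2*t^3 + j^2 + 24*j*t^4 - 4*j*t + 36*t^5 - 5*t^2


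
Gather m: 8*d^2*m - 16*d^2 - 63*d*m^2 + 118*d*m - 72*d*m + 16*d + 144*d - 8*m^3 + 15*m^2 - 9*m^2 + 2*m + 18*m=-16*d^2 + 160*d - 8*m^3 + m^2*(6 - 63*d) + m*(8*d^2 + 46*d + 20)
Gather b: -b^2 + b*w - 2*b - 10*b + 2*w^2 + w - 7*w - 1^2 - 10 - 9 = -b^2 + b*(w - 12) + 2*w^2 - 6*w - 20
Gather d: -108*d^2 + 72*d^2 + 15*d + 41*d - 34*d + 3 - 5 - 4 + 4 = -36*d^2 + 22*d - 2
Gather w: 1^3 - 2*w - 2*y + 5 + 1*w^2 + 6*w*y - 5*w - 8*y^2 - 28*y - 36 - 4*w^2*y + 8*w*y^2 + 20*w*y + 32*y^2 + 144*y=w^2*(1 - 4*y) + w*(8*y^2 + 26*y - 7) + 24*y^2 + 114*y - 30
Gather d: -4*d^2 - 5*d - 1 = -4*d^2 - 5*d - 1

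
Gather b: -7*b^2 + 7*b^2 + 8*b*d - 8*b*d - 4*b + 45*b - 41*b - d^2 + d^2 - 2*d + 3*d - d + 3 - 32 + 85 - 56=0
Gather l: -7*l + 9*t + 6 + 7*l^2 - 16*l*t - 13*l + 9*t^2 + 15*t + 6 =7*l^2 + l*(-16*t - 20) + 9*t^2 + 24*t + 12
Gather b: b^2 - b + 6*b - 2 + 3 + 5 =b^2 + 5*b + 6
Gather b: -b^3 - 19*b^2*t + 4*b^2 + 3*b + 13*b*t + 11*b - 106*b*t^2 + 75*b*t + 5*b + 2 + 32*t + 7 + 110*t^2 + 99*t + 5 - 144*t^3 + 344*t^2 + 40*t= -b^3 + b^2*(4 - 19*t) + b*(-106*t^2 + 88*t + 19) - 144*t^3 + 454*t^2 + 171*t + 14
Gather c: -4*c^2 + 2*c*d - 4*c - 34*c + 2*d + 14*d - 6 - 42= -4*c^2 + c*(2*d - 38) + 16*d - 48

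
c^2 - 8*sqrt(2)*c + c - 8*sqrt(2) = (c + 1)*(c - 8*sqrt(2))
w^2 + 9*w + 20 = (w + 4)*(w + 5)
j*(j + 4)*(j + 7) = j^3 + 11*j^2 + 28*j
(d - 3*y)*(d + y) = d^2 - 2*d*y - 3*y^2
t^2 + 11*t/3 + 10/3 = (t + 5/3)*(t + 2)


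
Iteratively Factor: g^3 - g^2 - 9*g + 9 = (g - 3)*(g^2 + 2*g - 3) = (g - 3)*(g - 1)*(g + 3)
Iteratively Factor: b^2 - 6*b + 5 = (b - 1)*(b - 5)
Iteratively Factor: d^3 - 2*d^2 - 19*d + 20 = (d - 1)*(d^2 - d - 20) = (d - 5)*(d - 1)*(d + 4)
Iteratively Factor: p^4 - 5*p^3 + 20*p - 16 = (p + 2)*(p^3 - 7*p^2 + 14*p - 8) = (p - 1)*(p + 2)*(p^2 - 6*p + 8) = (p - 2)*(p - 1)*(p + 2)*(p - 4)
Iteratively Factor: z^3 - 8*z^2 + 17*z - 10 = (z - 5)*(z^2 - 3*z + 2) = (z - 5)*(z - 1)*(z - 2)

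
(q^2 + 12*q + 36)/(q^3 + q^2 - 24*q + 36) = (q + 6)/(q^2 - 5*q + 6)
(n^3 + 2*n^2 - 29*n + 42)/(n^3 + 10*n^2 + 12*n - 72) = (n^2 + 4*n - 21)/(n^2 + 12*n + 36)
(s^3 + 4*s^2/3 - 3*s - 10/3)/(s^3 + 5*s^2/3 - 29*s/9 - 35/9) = 3*(s + 2)/(3*s + 7)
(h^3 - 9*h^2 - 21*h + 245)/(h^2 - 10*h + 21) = (h^2 - 2*h - 35)/(h - 3)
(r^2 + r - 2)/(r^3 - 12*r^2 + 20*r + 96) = (r - 1)/(r^2 - 14*r + 48)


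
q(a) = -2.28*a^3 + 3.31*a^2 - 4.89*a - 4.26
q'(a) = -6.84*a^2 + 6.62*a - 4.89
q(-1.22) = 10.77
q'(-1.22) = -23.15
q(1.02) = -8.22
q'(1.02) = -5.25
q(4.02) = -118.55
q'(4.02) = -88.81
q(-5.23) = 438.02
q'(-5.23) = -226.61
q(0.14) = -4.89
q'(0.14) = -4.10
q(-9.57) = 2344.03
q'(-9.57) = -694.68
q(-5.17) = 424.56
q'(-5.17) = -221.94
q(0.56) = -6.36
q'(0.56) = -3.33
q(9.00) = -1442.28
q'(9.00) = -499.35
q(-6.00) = 636.72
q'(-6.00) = -290.85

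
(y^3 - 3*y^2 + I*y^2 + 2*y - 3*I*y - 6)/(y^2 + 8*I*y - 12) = (y^2 - y*(3 + I) + 3*I)/(y + 6*I)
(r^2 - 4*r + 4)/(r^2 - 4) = (r - 2)/(r + 2)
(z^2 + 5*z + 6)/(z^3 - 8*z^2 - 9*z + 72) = (z + 2)/(z^2 - 11*z + 24)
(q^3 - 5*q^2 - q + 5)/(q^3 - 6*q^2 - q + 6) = (q - 5)/(q - 6)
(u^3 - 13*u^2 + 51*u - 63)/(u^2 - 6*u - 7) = (u^2 - 6*u + 9)/(u + 1)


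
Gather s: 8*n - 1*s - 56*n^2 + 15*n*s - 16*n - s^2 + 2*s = -56*n^2 - 8*n - s^2 + s*(15*n + 1)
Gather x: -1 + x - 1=x - 2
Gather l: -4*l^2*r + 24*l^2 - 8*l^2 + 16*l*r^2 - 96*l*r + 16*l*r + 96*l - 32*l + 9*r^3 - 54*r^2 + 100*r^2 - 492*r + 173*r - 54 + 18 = l^2*(16 - 4*r) + l*(16*r^2 - 80*r + 64) + 9*r^3 + 46*r^2 - 319*r - 36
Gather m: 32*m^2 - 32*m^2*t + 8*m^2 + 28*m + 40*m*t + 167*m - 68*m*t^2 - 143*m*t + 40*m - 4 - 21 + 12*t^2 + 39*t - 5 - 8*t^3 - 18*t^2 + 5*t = m^2*(40 - 32*t) + m*(-68*t^2 - 103*t + 235) - 8*t^3 - 6*t^2 + 44*t - 30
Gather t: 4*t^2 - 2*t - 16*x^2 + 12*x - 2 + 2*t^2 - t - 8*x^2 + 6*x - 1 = 6*t^2 - 3*t - 24*x^2 + 18*x - 3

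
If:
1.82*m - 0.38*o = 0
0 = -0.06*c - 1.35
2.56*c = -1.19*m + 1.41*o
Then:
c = -22.50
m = -10.35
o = -49.59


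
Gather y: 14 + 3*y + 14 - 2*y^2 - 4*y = -2*y^2 - y + 28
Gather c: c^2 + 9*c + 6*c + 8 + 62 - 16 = c^2 + 15*c + 54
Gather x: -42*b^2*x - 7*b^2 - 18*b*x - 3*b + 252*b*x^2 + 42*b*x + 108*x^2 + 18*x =-7*b^2 - 3*b + x^2*(252*b + 108) + x*(-42*b^2 + 24*b + 18)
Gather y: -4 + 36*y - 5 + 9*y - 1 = 45*y - 10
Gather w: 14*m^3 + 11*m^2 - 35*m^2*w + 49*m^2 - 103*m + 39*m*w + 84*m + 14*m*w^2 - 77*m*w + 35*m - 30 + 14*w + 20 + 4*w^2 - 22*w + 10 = 14*m^3 + 60*m^2 + 16*m + w^2*(14*m + 4) + w*(-35*m^2 - 38*m - 8)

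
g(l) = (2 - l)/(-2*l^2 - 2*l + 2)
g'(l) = (2 - l)*(4*l + 2)/(-2*l^2 - 2*l + 2)^2 - 1/(-2*l^2 - 2*l + 2) = (l^2 + l - (l - 2)*(2*l + 1) - 1)/(2*(l^2 + l - 1)^2)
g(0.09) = 1.06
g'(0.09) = 0.83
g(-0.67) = 1.09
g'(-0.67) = -0.71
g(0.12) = 1.09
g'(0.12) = 0.98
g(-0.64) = 1.07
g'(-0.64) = -0.65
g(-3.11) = -0.46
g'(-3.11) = -0.34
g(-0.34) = 0.96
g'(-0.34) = -0.16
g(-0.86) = 1.28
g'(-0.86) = -1.27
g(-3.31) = -0.40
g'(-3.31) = -0.26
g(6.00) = 0.05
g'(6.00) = 0.00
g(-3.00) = -0.50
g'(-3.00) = -0.40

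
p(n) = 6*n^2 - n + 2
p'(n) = 12*n - 1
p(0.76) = 4.71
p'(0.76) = 8.12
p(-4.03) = 103.48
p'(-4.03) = -49.36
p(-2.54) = 43.25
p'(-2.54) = -31.48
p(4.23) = 105.13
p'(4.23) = 49.76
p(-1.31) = 13.61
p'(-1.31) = -16.72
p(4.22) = 104.63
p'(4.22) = 49.64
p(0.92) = 6.16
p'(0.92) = 10.04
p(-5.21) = 170.07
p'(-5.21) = -63.52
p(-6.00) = 224.00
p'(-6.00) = -73.00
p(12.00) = 854.00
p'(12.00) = 143.00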